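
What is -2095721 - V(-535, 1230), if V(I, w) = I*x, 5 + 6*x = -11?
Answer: -6291443/3 ≈ -2.0971e+6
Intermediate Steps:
x = -8/3 (x = -5/6 + (1/6)*(-11) = -5/6 - 11/6 = -8/3 ≈ -2.6667)
V(I, w) = -8*I/3 (V(I, w) = I*(-8/3) = -8*I/3)
-2095721 - V(-535, 1230) = -2095721 - (-8)*(-535)/3 = -2095721 - 1*4280/3 = -2095721 - 4280/3 = -6291443/3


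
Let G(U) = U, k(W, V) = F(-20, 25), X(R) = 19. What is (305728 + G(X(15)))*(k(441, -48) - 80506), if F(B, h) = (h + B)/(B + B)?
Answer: -196916049603/8 ≈ -2.4615e+10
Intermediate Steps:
F(B, h) = (B + h)/(2*B) (F(B, h) = (B + h)/((2*B)) = (B + h)*(1/(2*B)) = (B + h)/(2*B))
k(W, V) = -⅛ (k(W, V) = (½)*(-20 + 25)/(-20) = (½)*(-1/20)*5 = -⅛)
(305728 + G(X(15)))*(k(441, -48) - 80506) = (305728 + 19)*(-⅛ - 80506) = 305747*(-644049/8) = -196916049603/8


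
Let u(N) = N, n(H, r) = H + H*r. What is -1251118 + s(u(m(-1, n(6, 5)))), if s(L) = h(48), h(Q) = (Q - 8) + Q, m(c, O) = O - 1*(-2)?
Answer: -1251030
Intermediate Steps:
m(c, O) = 2 + O (m(c, O) = O + 2 = 2 + O)
h(Q) = -8 + 2*Q (h(Q) = (-8 + Q) + Q = -8 + 2*Q)
s(L) = 88 (s(L) = -8 + 2*48 = -8 + 96 = 88)
-1251118 + s(u(m(-1, n(6, 5)))) = -1251118 + 88 = -1251030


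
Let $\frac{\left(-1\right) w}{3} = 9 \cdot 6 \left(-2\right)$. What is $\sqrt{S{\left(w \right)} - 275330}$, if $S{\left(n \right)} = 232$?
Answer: $i \sqrt{275098} \approx 524.5 i$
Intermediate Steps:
$w = 324$ ($w = - 3 \cdot 9 \cdot 6 \left(-2\right) = - 3 \cdot 54 \left(-2\right) = \left(-3\right) \left(-108\right) = 324$)
$\sqrt{S{\left(w \right)} - 275330} = \sqrt{232 - 275330} = \sqrt{-275098} = i \sqrt{275098}$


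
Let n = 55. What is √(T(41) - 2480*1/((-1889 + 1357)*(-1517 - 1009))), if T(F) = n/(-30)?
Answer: I*√207132553194/335958 ≈ 1.3547*I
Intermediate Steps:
T(F) = -11/6 (T(F) = 55/(-30) = 55*(-1/30) = -11/6)
√(T(41) - 2480*1/((-1889 + 1357)*(-1517 - 1009))) = √(-11/6 - 2480*1/((-1889 + 1357)*(-1517 - 1009))) = √(-11/6 - 2480/((-2526*(-532)))) = √(-11/6 - 2480/1343832) = √(-11/6 - 2480*1/1343832) = √(-11/6 - 310/167979) = √(-616543/335958) = I*√207132553194/335958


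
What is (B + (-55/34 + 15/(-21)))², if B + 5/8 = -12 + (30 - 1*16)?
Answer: 829921/906304 ≈ 0.91572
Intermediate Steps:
B = 11/8 (B = -5/8 + (-12 + (30 - 1*16)) = -5/8 + (-12 + (30 - 16)) = -5/8 + (-12 + 14) = -5/8 + 2 = 11/8 ≈ 1.3750)
(B + (-55/34 + 15/(-21)))² = (11/8 + (-55/34 + 15/(-21)))² = (11/8 + (-55*1/34 + 15*(-1/21)))² = (11/8 + (-55/34 - 5/7))² = (11/8 - 555/238)² = (-911/952)² = 829921/906304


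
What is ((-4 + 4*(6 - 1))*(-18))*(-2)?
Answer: 576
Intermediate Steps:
((-4 + 4*(6 - 1))*(-18))*(-2) = ((-4 + 4*5)*(-18))*(-2) = ((-4 + 20)*(-18))*(-2) = (16*(-18))*(-2) = -288*(-2) = 576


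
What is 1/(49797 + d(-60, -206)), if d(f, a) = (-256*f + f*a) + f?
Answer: 1/77457 ≈ 1.2910e-5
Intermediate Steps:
d(f, a) = -255*f + a*f (d(f, a) = (-256*f + a*f) + f = -255*f + a*f)
1/(49797 + d(-60, -206)) = 1/(49797 - 60*(-255 - 206)) = 1/(49797 - 60*(-461)) = 1/(49797 + 27660) = 1/77457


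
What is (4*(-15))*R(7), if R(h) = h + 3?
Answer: -600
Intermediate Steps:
R(h) = 3 + h
(4*(-15))*R(7) = (4*(-15))*(3 + 7) = -60*10 = -600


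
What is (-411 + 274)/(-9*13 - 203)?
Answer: 137/320 ≈ 0.42812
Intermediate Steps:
(-411 + 274)/(-9*13 - 203) = -137/(-117 - 203) = -137/(-320) = -137*(-1/320) = 137/320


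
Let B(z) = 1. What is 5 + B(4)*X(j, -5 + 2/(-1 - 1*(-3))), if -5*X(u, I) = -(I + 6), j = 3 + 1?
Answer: 27/5 ≈ 5.4000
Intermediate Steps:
j = 4
X(u, I) = 6/5 + I/5 (X(u, I) = -(-1)*(I + 6)/5 = -(-1)*(6 + I)/5 = -(-6 - I)/5 = 6/5 + I/5)
5 + B(4)*X(j, -5 + 2/(-1 - 1*(-3))) = 5 + 1*(6/5 + (-5 + 2/(-1 - 1*(-3)))/5) = 5 + 1*(6/5 + (-5 + 2/(-1 + 3))/5) = 5 + 1*(6/5 + (-5 + 2/2)/5) = 5 + 1*(6/5 + (-5 + 2*(½))/5) = 5 + 1*(6/5 + (-5 + 1)/5) = 5 + 1*(6/5 + (⅕)*(-4)) = 5 + 1*(6/5 - ⅘) = 5 + 1*(⅖) = 5 + ⅖ = 27/5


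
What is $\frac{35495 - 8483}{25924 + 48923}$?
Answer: $\frac{9004}{24949} \approx 0.3609$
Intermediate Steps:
$\frac{35495 - 8483}{25924 + 48923} = \frac{35495 - 8483}{74847} = 27012 \cdot \frac{1}{74847} = \frac{9004}{24949}$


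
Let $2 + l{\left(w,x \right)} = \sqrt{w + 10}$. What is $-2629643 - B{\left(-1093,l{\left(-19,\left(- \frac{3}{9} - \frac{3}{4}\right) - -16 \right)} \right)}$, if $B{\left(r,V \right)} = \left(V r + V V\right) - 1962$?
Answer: $-2629862 + 3291 i \approx -2.6299 \cdot 10^{6} + 3291.0 i$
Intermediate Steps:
$l{\left(w,x \right)} = -2 + \sqrt{10 + w}$ ($l{\left(w,x \right)} = -2 + \sqrt{w + 10} = -2 + \sqrt{10 + w}$)
$B{\left(r,V \right)} = -1962 + V^{2} + V r$ ($B{\left(r,V \right)} = \left(V r + V^{2}\right) - 1962 = \left(V^{2} + V r\right) - 1962 = -1962 + V^{2} + V r$)
$-2629643 - B{\left(-1093,l{\left(-19,\left(- \frac{3}{9} - \frac{3}{4}\right) - -16 \right)} \right)} = -2629643 - \left(-1962 + \left(-2 + \sqrt{10 - 19}\right)^{2} + \left(-2 + \sqrt{10 - 19}\right) \left(-1093\right)\right) = -2629643 - \left(-1962 + \left(-2 + \sqrt{-9}\right)^{2} + \left(-2 + \sqrt{-9}\right) \left(-1093\right)\right) = -2629643 - \left(-1962 + \left(-2 + 3 i\right)^{2} + \left(-2 + 3 i\right) \left(-1093\right)\right) = -2629643 - \left(-1962 + \left(-2 + 3 i\right)^{2} + \left(2186 - 3279 i\right)\right) = -2629643 - \left(224 + \left(-2 + 3 i\right)^{2} - 3279 i\right) = -2629867 - \left(-2 + 3 i\right)^{2} + 3279 i$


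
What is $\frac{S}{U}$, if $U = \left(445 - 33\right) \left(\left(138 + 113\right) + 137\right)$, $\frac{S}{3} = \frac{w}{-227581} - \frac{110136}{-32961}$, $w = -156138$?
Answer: $\frac{15105662817}{199854564623816} \approx 7.5583 \cdot 10^{-5}$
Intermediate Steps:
$S = \frac{30211325634}{2500432447}$ ($S = 3 \left(- \frac{156138}{-227581} - \frac{110136}{-32961}\right) = 3 \left(\left(-156138\right) \left(- \frac{1}{227581}\right) - - \frac{36712}{10987}\right) = 3 \left(\frac{156138}{227581} + \frac{36712}{10987}\right) = 3 \cdot \frac{10070441878}{2500432447} = \frac{30211325634}{2500432447} \approx 12.082$)
$U = 159856$ ($U = 412 \left(251 + 137\right) = 412 \cdot 388 = 159856$)
$\frac{S}{U} = \frac{30211325634}{2500432447 \cdot 159856} = \frac{30211325634}{2500432447} \cdot \frac{1}{159856} = \frac{15105662817}{199854564623816}$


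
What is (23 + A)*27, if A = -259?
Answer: -6372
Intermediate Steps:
(23 + A)*27 = (23 - 259)*27 = -236*27 = -6372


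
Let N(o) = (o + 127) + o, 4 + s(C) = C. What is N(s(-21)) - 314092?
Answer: -314015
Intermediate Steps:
s(C) = -4 + C
N(o) = 127 + 2*o (N(o) = (127 + o) + o = 127 + 2*o)
N(s(-21)) - 314092 = (127 + 2*(-4 - 21)) - 314092 = (127 + 2*(-25)) - 314092 = (127 - 50) - 314092 = 77 - 314092 = -314015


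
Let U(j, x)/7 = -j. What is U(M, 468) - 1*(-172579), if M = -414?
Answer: 175477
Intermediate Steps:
U(j, x) = -7*j (U(j, x) = 7*(-j) = -7*j)
U(M, 468) - 1*(-172579) = -7*(-414) - 1*(-172579) = 2898 + 172579 = 175477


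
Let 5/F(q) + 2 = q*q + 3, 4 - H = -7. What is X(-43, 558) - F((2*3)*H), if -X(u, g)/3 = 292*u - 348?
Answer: 168668179/4357 ≈ 38712.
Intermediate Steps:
H = 11 (H = 4 - 1*(-7) = 4 + 7 = 11)
X(u, g) = 1044 - 876*u (X(u, g) = -3*(292*u - 348) = -3*(-348 + 292*u) = 1044 - 876*u)
F(q) = 5/(1 + q²) (F(q) = 5/(-2 + (q*q + 3)) = 5/(-2 + (q² + 3)) = 5/(-2 + (3 + q²)) = 5/(1 + q²))
X(-43, 558) - F((2*3)*H) = (1044 - 876*(-43)) - 5/(1 + ((2*3)*11)²) = (1044 + 37668) - 5/(1 + (6*11)²) = 38712 - 5/(1 + 66²) = 38712 - 5/(1 + 4356) = 38712 - 5/4357 = 168668179/4357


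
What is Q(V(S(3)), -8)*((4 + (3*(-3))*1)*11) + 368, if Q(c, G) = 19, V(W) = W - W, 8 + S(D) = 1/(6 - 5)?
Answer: -677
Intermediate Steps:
S(D) = -7 (S(D) = -8 + 1/(6 - 5) = -8 + 1/1 = -8 + 1 = -7)
V(W) = 0
Q(V(S(3)), -8)*((4 + (3*(-3))*1)*11) + 368 = 19*((4 + (3*(-3))*1)*11) + 368 = 19*((4 - 9*1)*11) + 368 = 19*((4 - 9)*11) + 368 = 19*(-5*11) + 368 = 19*(-55) + 368 = -1045 + 368 = -677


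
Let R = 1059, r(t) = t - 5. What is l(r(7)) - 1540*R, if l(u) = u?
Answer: -1630858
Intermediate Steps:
r(t) = -5 + t
l(r(7)) - 1540*R = (-5 + 7) - 1540*1059 = 2 - 1630860 = -1630858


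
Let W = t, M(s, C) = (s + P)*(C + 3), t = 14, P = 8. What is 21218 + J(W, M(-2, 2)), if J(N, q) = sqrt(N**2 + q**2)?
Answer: 21218 + 2*sqrt(274) ≈ 21251.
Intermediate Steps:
M(s, C) = (3 + C)*(8 + s) (M(s, C) = (s + 8)*(C + 3) = (8 + s)*(3 + C) = (3 + C)*(8 + s))
W = 14
21218 + J(W, M(-2, 2)) = 21218 + sqrt(14**2 + (24 + 3*(-2) + 8*2 + 2*(-2))**2) = 21218 + sqrt(196 + (24 - 6 + 16 - 4)**2) = 21218 + sqrt(196 + 30**2) = 21218 + sqrt(196 + 900) = 21218 + sqrt(1096) = 21218 + 2*sqrt(274)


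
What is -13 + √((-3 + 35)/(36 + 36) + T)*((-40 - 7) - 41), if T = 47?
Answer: -13 - 88*√427/3 ≈ -619.14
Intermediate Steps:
-13 + √((-3 + 35)/(36 + 36) + T)*((-40 - 7) - 41) = -13 + √((-3 + 35)/(36 + 36) + 47)*((-40 - 7) - 41) = -13 + √(32/72 + 47)*(-47 - 41) = -13 + √(32*(1/72) + 47)*(-88) = -13 + √(4/9 + 47)*(-88) = -13 + √(427/9)*(-88) = -13 + (√427/3)*(-88) = -13 - 88*√427/3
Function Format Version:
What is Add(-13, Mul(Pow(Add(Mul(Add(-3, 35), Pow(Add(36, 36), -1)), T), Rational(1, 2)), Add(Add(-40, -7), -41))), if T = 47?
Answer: Add(-13, Mul(Rational(-88, 3), Pow(427, Rational(1, 2)))) ≈ -619.14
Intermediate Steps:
Add(-13, Mul(Pow(Add(Mul(Add(-3, 35), Pow(Add(36, 36), -1)), T), Rational(1, 2)), Add(Add(-40, -7), -41))) = Add(-13, Mul(Pow(Add(Mul(Add(-3, 35), Pow(Add(36, 36), -1)), 47), Rational(1, 2)), Add(Add(-40, -7), -41))) = Add(-13, Mul(Pow(Add(Mul(32, Pow(72, -1)), 47), Rational(1, 2)), Add(-47, -41))) = Add(-13, Mul(Pow(Add(Mul(32, Rational(1, 72)), 47), Rational(1, 2)), -88)) = Add(-13, Mul(Pow(Add(Rational(4, 9), 47), Rational(1, 2)), -88)) = Add(-13, Mul(Pow(Rational(427, 9), Rational(1, 2)), -88)) = Add(-13, Mul(Mul(Rational(1, 3), Pow(427, Rational(1, 2))), -88)) = Add(-13, Mul(Rational(-88, 3), Pow(427, Rational(1, 2))))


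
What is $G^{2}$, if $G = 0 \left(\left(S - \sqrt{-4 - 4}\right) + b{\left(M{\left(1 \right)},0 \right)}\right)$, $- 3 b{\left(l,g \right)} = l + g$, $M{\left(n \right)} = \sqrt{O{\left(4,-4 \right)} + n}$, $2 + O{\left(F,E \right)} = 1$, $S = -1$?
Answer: $0$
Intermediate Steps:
$O{\left(F,E \right)} = -1$ ($O{\left(F,E \right)} = -2 + 1 = -1$)
$M{\left(n \right)} = \sqrt{-1 + n}$
$b{\left(l,g \right)} = - \frac{g}{3} - \frac{l}{3}$ ($b{\left(l,g \right)} = - \frac{l + g}{3} = - \frac{g + l}{3} = - \frac{g}{3} - \frac{l}{3}$)
$G = 0$ ($G = 0 \left(\left(-1 - \sqrt{-4 - 4}\right) - \frac{\sqrt{-1 + 1}}{3}\right) = 0 \left(\left(-1 - \sqrt{-8}\right) + \left(0 - \frac{\sqrt{0}}{3}\right)\right) = 0 \left(\left(-1 - 2 i \sqrt{2}\right) + \left(0 - 0\right)\right) = 0 \left(\left(-1 - 2 i \sqrt{2}\right) + \left(0 + 0\right)\right) = 0 \left(\left(-1 - 2 i \sqrt{2}\right) + 0\right) = 0 \left(-1 - 2 i \sqrt{2}\right) = 0$)
$G^{2} = 0^{2} = 0$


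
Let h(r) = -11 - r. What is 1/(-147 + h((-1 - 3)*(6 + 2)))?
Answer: -1/126 ≈ -0.0079365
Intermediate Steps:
1/(-147 + h((-1 - 3)*(6 + 2))) = 1/(-147 + (-11 - (-1 - 3)*(6 + 2))) = 1/(-147 + (-11 - (-4)*8)) = 1/(-147 + (-11 - 1*(-32))) = 1/(-147 + (-11 + 32)) = 1/(-147 + 21) = 1/(-126) = -1/126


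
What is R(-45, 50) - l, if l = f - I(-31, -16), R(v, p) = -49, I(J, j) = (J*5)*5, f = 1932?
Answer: -2756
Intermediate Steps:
I(J, j) = 25*J (I(J, j) = (5*J)*5 = 25*J)
l = 2707 (l = 1932 - 25*(-31) = 1932 - 1*(-775) = 1932 + 775 = 2707)
R(-45, 50) - l = -49 - 1*2707 = -49 - 2707 = -2756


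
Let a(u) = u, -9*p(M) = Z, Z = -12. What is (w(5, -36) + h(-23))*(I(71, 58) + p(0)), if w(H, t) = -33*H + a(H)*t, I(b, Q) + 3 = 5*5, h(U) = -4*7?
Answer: -26110/3 ≈ -8703.3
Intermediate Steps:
h(U) = -28
p(M) = 4/3 (p(M) = -1/9*(-12) = 4/3)
I(b, Q) = 22 (I(b, Q) = -3 + 5*5 = -3 + 25 = 22)
w(H, t) = -33*H + H*t
(w(5, -36) + h(-23))*(I(71, 58) + p(0)) = (5*(-33 - 36) - 28)*(22 + 4/3) = (5*(-69) - 28)*(70/3) = (-345 - 28)*(70/3) = -373*70/3 = -26110/3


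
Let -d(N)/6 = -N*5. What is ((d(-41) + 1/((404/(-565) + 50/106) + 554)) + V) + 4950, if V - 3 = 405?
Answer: 68451529049/16582243 ≈ 4128.0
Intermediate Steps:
V = 408 (V = 3 + 405 = 408)
d(N) = 30*N (d(N) = -6*(-N)*5 = -(-30)*N = 30*N)
((d(-41) + 1/((404/(-565) + 50/106) + 554)) + V) + 4950 = ((30*(-41) + 1/((404/(-565) + 50/106) + 554)) + 408) + 4950 = ((-1230 + 1/((404*(-1/565) + 50*(1/106)) + 554)) + 408) + 4950 = ((-1230 + 1/((-404/565 + 25/53) + 554)) + 408) + 4950 = ((-1230 + 1/(-7287/29945 + 554)) + 408) + 4950 = ((-1230 + 1/(16582243/29945)) + 408) + 4950 = ((-1230 + 29945/16582243) + 408) + 4950 = (-20396128945/16582243 + 408) + 4950 = -13630573801/16582243 + 4950 = 68451529049/16582243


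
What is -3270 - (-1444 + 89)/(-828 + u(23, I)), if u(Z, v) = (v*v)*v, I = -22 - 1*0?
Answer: -37527875/11476 ≈ -3270.1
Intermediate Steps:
I = -22 (I = -22 + 0 = -22)
u(Z, v) = v³ (u(Z, v) = v²*v = v³)
-3270 - (-1444 + 89)/(-828 + u(23, I)) = -3270 - (-1444 + 89)/(-828 + (-22)³) = -3270 - (-1355)/(-828 - 10648) = -3270 - (-1355)/(-11476) = -3270 - (-1355)*(-1)/11476 = -3270 - 1*1355/11476 = -3270 - 1355/11476 = -37527875/11476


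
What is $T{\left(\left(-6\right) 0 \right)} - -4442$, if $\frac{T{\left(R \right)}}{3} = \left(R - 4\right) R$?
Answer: $4442$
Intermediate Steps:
$T{\left(R \right)} = 3 R \left(-4 + R\right)$ ($T{\left(R \right)} = 3 \left(R - 4\right) R = 3 \left(-4 + R\right) R = 3 R \left(-4 + R\right)$)
$T{\left(\left(-6\right) 0 \right)} - -4442 = 3 \left(\left(-6\right) 0\right) \left(-4 - 0\right) - -4442 = 3 \cdot 0 \left(-4 + 0\right) + 4442 = 3 \cdot 0 \left(-4\right) + 4442 = 0 + 4442 = 4442$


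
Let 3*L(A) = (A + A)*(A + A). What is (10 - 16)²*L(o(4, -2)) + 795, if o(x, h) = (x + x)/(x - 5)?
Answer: 3867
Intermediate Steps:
o(x, h) = 2*x/(-5 + x) (o(x, h) = (2*x)/(-5 + x) = 2*x/(-5 + x))
L(A) = 4*A²/3 (L(A) = ((A + A)*(A + A))/3 = ((2*A)*(2*A))/3 = (4*A²)/3 = 4*A²/3)
(10 - 16)²*L(o(4, -2)) + 795 = (10 - 16)²*(4*(2*4/(-5 + 4))²/3) + 795 = (-6)²*(4*(2*4/(-1))²/3) + 795 = 36*(4*(2*4*(-1))²/3) + 795 = 36*((4/3)*(-8)²) + 795 = 36*((4/3)*64) + 795 = 36*(256/3) + 795 = 3072 + 795 = 3867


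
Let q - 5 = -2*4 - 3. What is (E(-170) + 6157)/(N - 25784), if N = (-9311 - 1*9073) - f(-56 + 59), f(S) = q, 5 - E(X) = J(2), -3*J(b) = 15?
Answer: -6167/44162 ≈ -0.13964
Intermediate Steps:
J(b) = -5 (J(b) = -1/3*15 = -5)
E(X) = 10 (E(X) = 5 - 1*(-5) = 5 + 5 = 10)
q = -6 (q = 5 + (-2*4 - 3) = 5 + (-8 - 3) = 5 - 11 = -6)
f(S) = -6
N = -18378 (N = (-9311 - 1*9073) - 1*(-6) = (-9311 - 9073) + 6 = -18384 + 6 = -18378)
(E(-170) + 6157)/(N - 25784) = (10 + 6157)/(-18378 - 25784) = 6167/(-44162) = 6167*(-1/44162) = -6167/44162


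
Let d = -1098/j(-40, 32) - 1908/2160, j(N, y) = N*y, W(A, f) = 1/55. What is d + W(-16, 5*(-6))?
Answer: -31/4224 ≈ -0.0073390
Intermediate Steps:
W(A, f) = 1/55
d = -49/1920 (d = -1098/((-40*32)) - 1908/2160 = -1098/(-1280) - 1908*1/2160 = -1098*(-1/1280) - 53/60 = 549/640 - 53/60 = -49/1920 ≈ -0.025521)
d + W(-16, 5*(-6)) = -49/1920 + 1/55 = -31/4224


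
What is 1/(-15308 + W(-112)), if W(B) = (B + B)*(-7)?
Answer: -1/13740 ≈ -7.2780e-5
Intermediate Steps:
W(B) = -14*B (W(B) = (2*B)*(-7) = -14*B)
1/(-15308 + W(-112)) = 1/(-15308 - 14*(-112)) = 1/(-15308 + 1568) = 1/(-13740) = -1/13740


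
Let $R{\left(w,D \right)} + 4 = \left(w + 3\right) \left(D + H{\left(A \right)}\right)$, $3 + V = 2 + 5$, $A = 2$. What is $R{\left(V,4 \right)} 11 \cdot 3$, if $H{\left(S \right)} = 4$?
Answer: $1716$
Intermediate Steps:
$V = 4$ ($V = -3 + \left(2 + 5\right) = -3 + 7 = 4$)
$R{\left(w,D \right)} = -4 + \left(3 + w\right) \left(4 + D\right)$ ($R{\left(w,D \right)} = -4 + \left(w + 3\right) \left(D + 4\right) = -4 + \left(3 + w\right) \left(4 + D\right)$)
$R{\left(V,4 \right)} 11 \cdot 3 = \left(8 + 3 \cdot 4 + 4 \cdot 4 + 4 \cdot 4\right) 11 \cdot 3 = \left(8 + 12 + 16 + 16\right) 11 \cdot 3 = 52 \cdot 11 \cdot 3 = 572 \cdot 3 = 1716$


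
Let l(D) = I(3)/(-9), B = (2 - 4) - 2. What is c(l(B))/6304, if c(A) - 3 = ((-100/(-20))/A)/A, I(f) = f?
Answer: 3/394 ≈ 0.0076142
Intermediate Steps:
B = -4 (B = -2 - 2 = -4)
l(D) = -1/3 (l(D) = 3/(-9) = 3*(-1/9) = -1/3)
c(A) = 3 + 5/A**2 (c(A) = 3 + ((-100/(-20))/A)/A = 3 + ((-100*(-1/20))/A)/A = 3 + (5/A)/A = 3 + 5/A**2)
c(l(B))/6304 = (3 + 5/(-1/3)**2)/6304 = (3 + 5*9)*(1/6304) = (3 + 45)*(1/6304) = 48*(1/6304) = 3/394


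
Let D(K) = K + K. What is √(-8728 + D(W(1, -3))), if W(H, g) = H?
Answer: I*√8726 ≈ 93.413*I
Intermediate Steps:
D(K) = 2*K
√(-8728 + D(W(1, -3))) = √(-8728 + 2*1) = √(-8728 + 2) = √(-8726) = I*√8726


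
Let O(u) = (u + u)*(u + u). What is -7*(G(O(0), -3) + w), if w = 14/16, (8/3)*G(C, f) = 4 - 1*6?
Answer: -7/8 ≈ -0.87500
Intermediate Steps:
O(u) = 4*u² (O(u) = (2*u)*(2*u) = 4*u²)
G(C, f) = -¾ (G(C, f) = 3*(4 - 1*6)/8 = 3*(4 - 6)/8 = (3/8)*(-2) = -¾)
w = 7/8 (w = 14*(1/16) = 7/8 ≈ 0.87500)
-7*(G(O(0), -3) + w) = -7*(-¾ + 7/8) = -7*⅛ = -7/8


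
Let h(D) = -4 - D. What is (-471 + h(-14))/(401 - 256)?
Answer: -461/145 ≈ -3.1793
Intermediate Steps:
(-471 + h(-14))/(401 - 256) = (-471 + (-4 - 1*(-14)))/(401 - 256) = (-471 + (-4 + 14))/145 = (-471 + 10)*(1/145) = -461*1/145 = -461/145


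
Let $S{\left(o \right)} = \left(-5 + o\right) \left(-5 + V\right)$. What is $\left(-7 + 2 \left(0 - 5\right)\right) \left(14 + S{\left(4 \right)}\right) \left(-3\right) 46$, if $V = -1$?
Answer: $46920$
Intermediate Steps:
$S{\left(o \right)} = 30 - 6 o$ ($S{\left(o \right)} = \left(-5 + o\right) \left(-5 - 1\right) = \left(-5 + o\right) \left(-6\right) = 30 - 6 o$)
$\left(-7 + 2 \left(0 - 5\right)\right) \left(14 + S{\left(4 \right)}\right) \left(-3\right) 46 = \left(-7 + 2 \left(0 - 5\right)\right) \left(14 + \left(30 - 24\right)\right) \left(-3\right) 46 = \left(-7 + 2 \left(-5\right)\right) \left(14 + \left(30 - 24\right)\right) \left(-3\right) 46 = \left(-7 - 10\right) \left(14 + 6\right) \left(-3\right) 46 = \left(-17\right) 20 \left(-3\right) 46 = \left(-340\right) \left(-3\right) 46 = 1020 \cdot 46 = 46920$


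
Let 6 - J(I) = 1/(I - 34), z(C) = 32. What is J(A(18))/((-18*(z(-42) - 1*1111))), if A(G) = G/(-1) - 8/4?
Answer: 25/80676 ≈ 0.00030988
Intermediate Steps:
A(G) = -2 - G (A(G) = G*(-1) - 8*1/4 = -G - 2 = -2 - G)
J(I) = 6 - 1/(-34 + I) (J(I) = 6 - 1/(I - 34) = 6 - 1/(-34 + I))
J(A(18))/((-18*(z(-42) - 1*1111))) = ((-205 + 6*(-2 - 1*18))/(-34 + (-2 - 1*18)))/((-18*(32 - 1*1111))) = ((-205 + 6*(-2 - 18))/(-34 + (-2 - 18)))/((-18*(32 - 1111))) = ((-205 + 6*(-20))/(-34 - 20))/((-18*(-1079))) = ((-205 - 120)/(-54))/19422 = -1/54*(-325)*(1/19422) = (325/54)*(1/19422) = 25/80676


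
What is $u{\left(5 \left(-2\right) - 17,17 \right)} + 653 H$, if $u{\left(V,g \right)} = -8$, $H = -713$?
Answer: $-465597$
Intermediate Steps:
$u{\left(5 \left(-2\right) - 17,17 \right)} + 653 H = -8 + 653 \left(-713\right) = -8 - 465589 = -465597$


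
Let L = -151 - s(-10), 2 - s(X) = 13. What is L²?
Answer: 19600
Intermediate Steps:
s(X) = -11 (s(X) = 2 - 1*13 = 2 - 13 = -11)
L = -140 (L = -151 - 1*(-11) = -151 + 11 = -140)
L² = (-140)² = 19600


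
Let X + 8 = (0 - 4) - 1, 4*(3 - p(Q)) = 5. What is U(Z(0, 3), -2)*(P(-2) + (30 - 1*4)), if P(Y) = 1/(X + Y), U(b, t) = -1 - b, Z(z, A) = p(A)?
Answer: -4279/60 ≈ -71.317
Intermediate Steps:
p(Q) = 7/4 (p(Q) = 3 - ¼*5 = 3 - 5/4 = 7/4)
Z(z, A) = 7/4
X = -13 (X = -8 + ((0 - 4) - 1) = -8 + (-4 - 1) = -8 - 5 = -13)
P(Y) = 1/(-13 + Y)
U(Z(0, 3), -2)*(P(-2) + (30 - 1*4)) = (-1 - 1*7/4)*(1/(-13 - 2) + (30 - 1*4)) = (-1 - 7/4)*(1/(-15) + (30 - 4)) = -11*(-1/15 + 26)/4 = -11/4*389/15 = -4279/60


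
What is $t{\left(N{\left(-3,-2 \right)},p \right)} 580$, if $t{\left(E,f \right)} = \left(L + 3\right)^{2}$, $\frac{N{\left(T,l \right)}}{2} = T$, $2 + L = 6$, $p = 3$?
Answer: $28420$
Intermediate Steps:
$L = 4$ ($L = -2 + 6 = 4$)
$N{\left(T,l \right)} = 2 T$
$t{\left(E,f \right)} = 49$ ($t{\left(E,f \right)} = \left(4 + 3\right)^{2} = 7^{2} = 49$)
$t{\left(N{\left(-3,-2 \right)},p \right)} 580 = 49 \cdot 580 = 28420$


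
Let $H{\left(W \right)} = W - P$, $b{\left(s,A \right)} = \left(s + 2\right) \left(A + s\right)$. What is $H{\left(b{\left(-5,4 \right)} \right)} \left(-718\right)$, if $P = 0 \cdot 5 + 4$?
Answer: $718$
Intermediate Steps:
$P = 4$ ($P = 0 + 4 = 4$)
$b{\left(s,A \right)} = \left(2 + s\right) \left(A + s\right)$
$H{\left(W \right)} = -4 + W$ ($H{\left(W \right)} = W - 4 = -4 + W$)
$H{\left(b{\left(-5,4 \right)} \right)} \left(-718\right) = \left(-4 + \left(\left(-5\right)^{2} + 2 \cdot 4 + 2 \left(-5\right) + 4 \left(-5\right)\right)\right) \left(-718\right) = \left(-4 + \left(25 + 8 - 10 - 20\right)\right) \left(-718\right) = \left(-4 + 3\right) \left(-718\right) = \left(-1\right) \left(-718\right) = 718$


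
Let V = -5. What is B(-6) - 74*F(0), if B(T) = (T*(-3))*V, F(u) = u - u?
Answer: -90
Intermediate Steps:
F(u) = 0
B(T) = 15*T (B(T) = (T*(-3))*(-5) = -3*T*(-5) = 15*T)
B(-6) - 74*F(0) = 15*(-6) - 74*0 = -90 + 0 = -90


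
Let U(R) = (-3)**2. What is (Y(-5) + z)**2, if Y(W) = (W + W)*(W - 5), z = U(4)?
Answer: 11881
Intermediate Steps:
U(R) = 9
z = 9
Y(W) = 2*W*(-5 + W) (Y(W) = (2*W)*(-5 + W) = 2*W*(-5 + W))
(Y(-5) + z)**2 = (2*(-5)*(-5 - 5) + 9)**2 = (2*(-5)*(-10) + 9)**2 = (100 + 9)**2 = 109**2 = 11881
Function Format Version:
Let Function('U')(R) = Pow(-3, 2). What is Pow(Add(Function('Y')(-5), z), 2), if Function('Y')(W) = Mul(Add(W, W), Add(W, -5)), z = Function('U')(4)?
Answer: 11881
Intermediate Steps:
Function('U')(R) = 9
z = 9
Function('Y')(W) = Mul(2, W, Add(-5, W)) (Function('Y')(W) = Mul(Mul(2, W), Add(-5, W)) = Mul(2, W, Add(-5, W)))
Pow(Add(Function('Y')(-5), z), 2) = Pow(Add(Mul(2, -5, Add(-5, -5)), 9), 2) = Pow(Add(Mul(2, -5, -10), 9), 2) = Pow(Add(100, 9), 2) = Pow(109, 2) = 11881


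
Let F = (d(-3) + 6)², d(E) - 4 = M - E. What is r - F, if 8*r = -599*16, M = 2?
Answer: -1423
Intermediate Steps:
d(E) = 6 - E (d(E) = 4 + (2 - E) = 6 - E)
r = -1198 (r = (-599*16)/8 = (⅛)*(-9584) = -1198)
F = 225 (F = ((6 - 1*(-3)) + 6)² = ((6 + 3) + 6)² = (9 + 6)² = 15² = 225)
r - F = -1198 - 1*225 = -1198 - 225 = -1423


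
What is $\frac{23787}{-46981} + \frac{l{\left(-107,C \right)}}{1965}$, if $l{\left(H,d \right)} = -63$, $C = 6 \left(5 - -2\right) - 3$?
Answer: $- \frac{16567086}{30772555} \approx -0.53837$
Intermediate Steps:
$C = 39$ ($C = 6 \left(5 + 2\right) - 3 = 6 \cdot 7 - 3 = 42 - 3 = 39$)
$\frac{23787}{-46981} + \frac{l{\left(-107,C \right)}}{1965} = \frac{23787}{-46981} - \frac{63}{1965} = 23787 \left(- \frac{1}{46981}\right) - \frac{21}{655} = - \frac{23787}{46981} - \frac{21}{655} = - \frac{16567086}{30772555}$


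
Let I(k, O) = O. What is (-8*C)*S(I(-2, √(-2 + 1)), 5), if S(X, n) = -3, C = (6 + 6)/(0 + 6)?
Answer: 48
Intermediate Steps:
C = 2 (C = 12/6 = 12*(⅙) = 2)
(-8*C)*S(I(-2, √(-2 + 1)), 5) = -8*2*(-3) = -16*(-3) = 48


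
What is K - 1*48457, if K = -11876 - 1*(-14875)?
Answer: -45458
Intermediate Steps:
K = 2999 (K = -11876 + 14875 = 2999)
K - 1*48457 = 2999 - 1*48457 = 2999 - 48457 = -45458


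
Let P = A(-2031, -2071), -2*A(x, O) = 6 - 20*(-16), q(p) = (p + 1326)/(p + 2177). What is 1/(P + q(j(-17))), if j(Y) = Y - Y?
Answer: -2177/353525 ≈ -0.0061580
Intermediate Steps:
j(Y) = 0
q(p) = (1326 + p)/(2177 + p)
A(x, O) = -163 (A(x, O) = -(6 - 20*(-16))/2 = -(6 + 320)/2 = -½*326 = -163)
P = -163
1/(P + q(j(-17))) = 1/(-163 + (1326 + 0)/(2177 + 0)) = 1/(-163 + 1326/2177) = 1/(-353525/2177) = -2177/353525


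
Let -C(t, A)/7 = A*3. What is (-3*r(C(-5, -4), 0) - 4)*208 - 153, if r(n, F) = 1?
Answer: -1609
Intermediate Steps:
C(t, A) = -21*A (C(t, A) = -7*A*3 = -21*A)
(-3*r(C(-5, -4), 0) - 4)*208 - 153 = (-3*1 - 4)*208 - 153 = (-3 - 4)*208 - 153 = -7*208 - 153 = -1456 - 153 = -1609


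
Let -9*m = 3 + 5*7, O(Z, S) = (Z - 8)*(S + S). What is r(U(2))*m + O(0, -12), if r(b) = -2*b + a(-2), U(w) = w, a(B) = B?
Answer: 652/3 ≈ 217.33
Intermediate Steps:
O(Z, S) = 2*S*(-8 + Z) (O(Z, S) = (-8 + Z)*(2*S) = 2*S*(-8 + Z))
m = -38/9 (m = -(3 + 5*7)/9 = -(3 + 35)/9 = -⅑*38 = -38/9 ≈ -4.2222)
r(b) = -2 - 2*b (r(b) = -2*b - 2 = -2 - 2*b)
r(U(2))*m + O(0, -12) = (-2 - 2*2)*(-38/9) + 2*(-12)*(-8 + 0) = (-2 - 4)*(-38/9) + 2*(-12)*(-8) = -6*(-38/9) + 192 = 76/3 + 192 = 652/3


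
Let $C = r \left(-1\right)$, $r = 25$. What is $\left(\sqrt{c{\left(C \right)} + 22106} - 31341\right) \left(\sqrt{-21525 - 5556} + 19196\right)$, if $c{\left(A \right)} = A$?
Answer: $- \left(19196 + 3 i \sqrt{3009}\right) \left(31341 - \sqrt{22081}\right) \approx -5.9877 \cdot 10^{8} - 5.1331 \cdot 10^{6} i$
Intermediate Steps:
$C = -25$ ($C = 25 \left(-1\right) = -25$)
$\left(\sqrt{c{\left(C \right)} + 22106} - 31341\right) \left(\sqrt{-21525 - 5556} + 19196\right) = \left(\sqrt{-25 + 22106} - 31341\right) \left(\sqrt{-21525 - 5556} + 19196\right) = \left(\sqrt{22081} - 31341\right) \left(\sqrt{-27081} + 19196\right) = \left(-31341 + \sqrt{22081}\right) \left(3 i \sqrt{3009} + 19196\right) = \left(-31341 + \sqrt{22081}\right) \left(19196 + 3 i \sqrt{3009}\right)$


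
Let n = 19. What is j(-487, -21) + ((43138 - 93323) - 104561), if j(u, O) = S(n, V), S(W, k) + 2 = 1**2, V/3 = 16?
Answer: -154747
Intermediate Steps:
V = 48 (V = 3*16 = 48)
S(W, k) = -1 (S(W, k) = -2 + 1**2 = -2 + 1 = -1)
j(u, O) = -1
j(-487, -21) + ((43138 - 93323) - 104561) = -1 + ((43138 - 93323) - 104561) = -1 + (-50185 - 104561) = -1 - 154746 = -154747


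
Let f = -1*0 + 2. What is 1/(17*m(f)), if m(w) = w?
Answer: 1/34 ≈ 0.029412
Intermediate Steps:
f = 2 (f = 0 + 2 = 2)
1/(17*m(f)) = 1/(17*2) = 1/34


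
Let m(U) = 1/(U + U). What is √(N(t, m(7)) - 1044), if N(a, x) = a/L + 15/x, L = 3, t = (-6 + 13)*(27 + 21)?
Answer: 19*I*√2 ≈ 26.87*I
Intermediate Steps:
t = 336 (t = 7*48 = 336)
m(U) = 1/(2*U)
N(a, x) = 15/x + a/3 (N(a, x) = a/3 + 15/x = 15/x + a/3)
√(N(t, m(7)) - 1044) = √((15/(((½)/7)) + (⅓)*336) - 1044) = √((15/(((½)*(⅐))) + 112) - 1044) = √((15/(1/14) + 112) - 1044) = √((15*14 + 112) - 1044) = √((210 + 112) - 1044) = √(322 - 1044) = √(-722) = 19*I*√2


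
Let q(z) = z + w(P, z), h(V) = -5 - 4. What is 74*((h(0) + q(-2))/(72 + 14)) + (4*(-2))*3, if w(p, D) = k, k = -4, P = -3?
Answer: -1587/43 ≈ -36.907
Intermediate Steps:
h(V) = -9
w(p, D) = -4
q(z) = -4 + z (q(z) = z - 4 = -4 + z)
74*((h(0) + q(-2))/(72 + 14)) + (4*(-2))*3 = 74*((-9 + (-4 - 2))/(72 + 14)) + (4*(-2))*3 = 74*((-9 - 6)/86) - 8*3 = 74*(-15*1/86) - 24 = 74*(-15/86) - 24 = -555/43 - 24 = -1587/43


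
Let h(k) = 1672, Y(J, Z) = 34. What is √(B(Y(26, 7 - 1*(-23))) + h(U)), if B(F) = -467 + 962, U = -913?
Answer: √2167 ≈ 46.551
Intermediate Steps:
B(F) = 495
√(B(Y(26, 7 - 1*(-23))) + h(U)) = √(495 + 1672) = √2167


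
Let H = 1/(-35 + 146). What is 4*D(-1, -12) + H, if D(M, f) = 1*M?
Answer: -443/111 ≈ -3.9910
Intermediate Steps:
D(M, f) = M
H = 1/111 ≈ 0.0090090
4*D(-1, -12) + H = 4*(-1) + 1/111 = -4 + 1/111 = -443/111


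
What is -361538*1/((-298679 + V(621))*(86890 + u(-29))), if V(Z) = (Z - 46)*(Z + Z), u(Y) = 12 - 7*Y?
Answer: -361538/36189601455 ≈ -9.9901e-6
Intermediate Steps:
V(Z) = 2*Z*(-46 + Z) (V(Z) = (-46 + Z)*(2*Z) = 2*Z*(-46 + Z))
-361538*1/((-298679 + V(621))*(86890 + u(-29))) = -361538*1/((-298679 + 2*621*(-46 + 621))*(86890 + (12 - 7*(-29)))) = -361538*1/((-298679 + 2*621*575)*(86890 + (12 + 203))) = -361538*1/((-298679 + 714150)*(86890 + 215)) = -361538/(87105*415471) = -361538/36189601455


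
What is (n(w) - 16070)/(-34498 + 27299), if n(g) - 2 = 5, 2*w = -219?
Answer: 16063/7199 ≈ 2.2313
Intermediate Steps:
w = -219/2 (w = (½)*(-219) = -219/2 ≈ -109.50)
n(g) = 7 (n(g) = 2 + 5 = 7)
(n(w) - 16070)/(-34498 + 27299) = (7 - 16070)/(-34498 + 27299) = -16063/(-7199) = -16063*(-1/7199) = 16063/7199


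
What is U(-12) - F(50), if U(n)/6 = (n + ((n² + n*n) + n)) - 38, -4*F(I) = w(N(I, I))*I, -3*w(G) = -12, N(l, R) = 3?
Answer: 1406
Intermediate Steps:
w(G) = 4 (w(G) = -⅓*(-12) = 4)
F(I) = -I
U(n) = -228 + 12*n + 12*n² (U(n) = 6*((n + ((n² + n*n) + n)) - 38) = 6*((n + ((n² + n²) + n)) - 38) = 6*((n + (2*n² + n)) - 38) = 6*((n + (n + 2*n²)) - 38) = 6*((2*n + 2*n²) - 38) = 6*(-38 + 2*n + 2*n²) = -228 + 12*n + 12*n²)
U(-12) - F(50) = (-228 + 12*(-12) + 12*(-12)²) - (-1)*50 = (-228 - 144 + 12*144) - 1*(-50) = (-228 - 144 + 1728) + 50 = 1356 + 50 = 1406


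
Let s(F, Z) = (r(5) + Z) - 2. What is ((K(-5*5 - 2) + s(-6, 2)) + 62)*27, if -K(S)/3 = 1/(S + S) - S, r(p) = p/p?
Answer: -969/2 ≈ -484.50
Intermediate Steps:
r(p) = 1
s(F, Z) = -1 + Z (s(F, Z) = (1 + Z) - 2 = -1 + Z)
K(S) = 3*S - 3/(2*S) (K(S) = -3*(1/(S + S) - S) = -3*(1/(2*S) - S) = 3*S - 3/(2*S))
((K(-5*5 - 2) + s(-6, 2)) + 62)*27 = (((3*(-5*5 - 2) - 3/(2*(-5*5 - 2))) + (-1 + 2)) + 62)*27 = (((3*(-25 - 2) - 3/(2*(-25 - 2))) + 1) + 62)*27 = (((3*(-27) - 3/2/(-27)) + 1) + 62)*27 = (((-81 - 3/2*(-1/27)) + 1) + 62)*27 = (((-81 + 1/18) + 1) + 62)*27 = ((-1457/18 + 1) + 62)*27 = (-1439/18 + 62)*27 = -323/18*27 = -969/2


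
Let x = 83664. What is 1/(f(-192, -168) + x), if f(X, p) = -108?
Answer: 1/83556 ≈ 1.1968e-5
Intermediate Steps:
1/(f(-192, -168) + x) = 1/(-108 + 83664) = 1/83556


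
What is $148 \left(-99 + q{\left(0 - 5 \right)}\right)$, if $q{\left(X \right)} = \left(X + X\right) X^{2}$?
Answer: $-51652$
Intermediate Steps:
$q{\left(X \right)} = 2 X^{3}$ ($q{\left(X \right)} = 2 X X^{2} = 2 X^{3}$)
$148 \left(-99 + q{\left(0 - 5 \right)}\right) = 148 \left(-99 + 2 \left(0 - 5\right)^{3}\right) = 148 \left(-99 + 2 \left(-5\right)^{3}\right) = 148 \left(-99 + 2 \left(-125\right)\right) = 148 \left(-99 - 250\right) = 148 \left(-349\right) = -51652$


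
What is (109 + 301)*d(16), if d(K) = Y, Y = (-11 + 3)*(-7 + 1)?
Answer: 19680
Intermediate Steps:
Y = 48 (Y = -8*(-6) = 48)
d(K) = 48
(109 + 301)*d(16) = (109 + 301)*48 = 410*48 = 19680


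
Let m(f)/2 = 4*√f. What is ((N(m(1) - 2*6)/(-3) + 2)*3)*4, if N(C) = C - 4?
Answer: 56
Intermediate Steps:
m(f) = 8*√f (m(f) = 2*(4*√f) = 8*√f)
N(C) = -4 + C
((N(m(1) - 2*6)/(-3) + 2)*3)*4 = (((-4 + (8*√1 - 2*6))/(-3) + 2)*3)*4 = (((-4 + (8*1 - 12))*(-⅓) + 2)*3)*4 = (((-4 + (8 - 12))*(-⅓) + 2)*3)*4 = (((-4 - 4)*(-⅓) + 2)*3)*4 = ((-8*(-⅓) + 2)*3)*4 = ((8/3 + 2)*3)*4 = ((14/3)*3)*4 = 14*4 = 56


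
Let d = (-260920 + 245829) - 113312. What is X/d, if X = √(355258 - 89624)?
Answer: -√265634/128403 ≈ -0.0040139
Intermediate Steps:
X = √265634 ≈ 515.40
d = -128403 (d = -15091 - 113312 = -128403)
X/d = √265634/(-128403) = √265634*(-1/128403) = -√265634/128403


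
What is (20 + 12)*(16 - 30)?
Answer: -448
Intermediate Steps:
(20 + 12)*(16 - 30) = 32*(-14) = -448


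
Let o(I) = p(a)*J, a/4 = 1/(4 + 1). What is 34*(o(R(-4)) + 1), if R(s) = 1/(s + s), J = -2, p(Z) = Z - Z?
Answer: 34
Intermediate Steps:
a = 4/5 (a = 4/(4 + 1) = 4/5 ≈ 0.80000)
p(Z) = 0
R(s) = 1/(2*s)
o(I) = 0 (o(I) = 0*(-2) = 0)
34*(o(R(-4)) + 1) = 34*(0 + 1) = 34*1 = 34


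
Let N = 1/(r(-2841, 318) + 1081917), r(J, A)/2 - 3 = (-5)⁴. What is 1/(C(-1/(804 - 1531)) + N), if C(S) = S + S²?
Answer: 572488342517/789078473 ≈ 725.51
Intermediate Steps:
r(J, A) = 1256 (r(J, A) = 6 + 2*(-5)⁴ = 6 + 2*625 = 6 + 1250 = 1256)
N = 1/1083173 (N = 1/(1256 + 1081917) = 1/1083173 ≈ 9.2321e-7)
1/(C(-1/(804 - 1531)) + N) = 1/((-1/(804 - 1531))*(1 - 1/(804 - 1531)) + 1/1083173) = 1/((-1/(-727))*(1 - 1/(-727)) + 1/1083173) = 1/((-1*(-1/727))*(1 - 1*(-1/727)) + 1/1083173) = 1/((1 + 1/727)/727 + 1/1083173) = 1/((1/727)*(728/727) + 1/1083173) = 1/(728/528529 + 1/1083173) = 1/(789078473/572488342517) = 572488342517/789078473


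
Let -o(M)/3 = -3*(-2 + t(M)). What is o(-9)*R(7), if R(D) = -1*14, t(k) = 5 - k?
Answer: -1512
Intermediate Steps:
o(M) = 27 - 9*M (o(M) = -(-9)*(-2 + (5 - M)) = -(-9)*(3 - M) = -3*(-9 + 3*M) = 27 - 9*M)
R(D) = -14
o(-9)*R(7) = (27 - 9*(-9))*(-14) = (27 + 81)*(-14) = 108*(-14) = -1512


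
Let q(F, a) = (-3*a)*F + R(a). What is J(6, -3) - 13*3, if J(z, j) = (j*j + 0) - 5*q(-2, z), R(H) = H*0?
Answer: -210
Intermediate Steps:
R(H) = 0
q(F, a) = -3*F*a (q(F, a) = (-3*a)*F + 0 = -3*F*a + 0 = -3*F*a)
J(z, j) = j² - 30*z (J(z, j) = (j*j + 0) - (-15)*(-2)*z = (j² + 0) - 30*z = j² - 30*z)
J(6, -3) - 13*3 = ((-3)² - 30*6) - 13*3 = (9 - 180) - 39 = -171 - 39 = -210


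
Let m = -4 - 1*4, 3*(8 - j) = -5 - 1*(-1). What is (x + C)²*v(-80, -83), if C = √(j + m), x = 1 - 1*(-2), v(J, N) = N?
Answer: -2573/3 - 332*√3 ≈ -1432.7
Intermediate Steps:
x = 3 (x = 1 + 2 = 3)
j = 28/3 (j = 8 - (-5 - 1*(-1))/3 = 8 - (-5 + 1)/3 = 8 - ⅓*(-4) = 8 + 4/3 = 28/3 ≈ 9.3333)
m = -8 (m = -4 - 4 = -8)
C = 2*√3/3 (C = √(28/3 - 8) = √(4/3) = 2*√3/3 ≈ 1.1547)
(x + C)²*v(-80, -83) = (3 + 2*√3/3)²*(-83) = -83*(3 + 2*√3/3)²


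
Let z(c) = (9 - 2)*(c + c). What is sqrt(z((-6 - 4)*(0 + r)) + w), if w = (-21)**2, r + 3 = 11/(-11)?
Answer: sqrt(1001) ≈ 31.639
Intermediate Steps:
r = -4 (r = -3 + 11/(-11) = -3 + 11*(-1/11) = -3 - 1 = -4)
z(c) = 14*c (z(c) = 7*(2*c) = 14*c)
w = 441
sqrt(z((-6 - 4)*(0 + r)) + w) = sqrt(14*((-6 - 4)*(0 - 4)) + 441) = sqrt(14*(-10*(-4)) + 441) = sqrt(14*40 + 441) = sqrt(560 + 441) = sqrt(1001)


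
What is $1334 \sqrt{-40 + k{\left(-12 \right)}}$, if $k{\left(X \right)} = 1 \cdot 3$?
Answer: $1334 i \sqrt{37} \approx 8114.4 i$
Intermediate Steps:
$k{\left(X \right)} = 3$
$1334 \sqrt{-40 + k{\left(-12 \right)}} = 1334 \sqrt{-40 + 3} = 1334 \sqrt{-37} = 1334 i \sqrt{37}$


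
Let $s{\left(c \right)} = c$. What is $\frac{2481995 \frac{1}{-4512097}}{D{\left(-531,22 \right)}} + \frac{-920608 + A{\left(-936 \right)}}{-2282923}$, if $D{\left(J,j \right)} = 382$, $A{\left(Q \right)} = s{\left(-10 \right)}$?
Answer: $\frac{1581130364019987}{3934894147460842} \approx 0.40182$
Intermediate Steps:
$A{\left(Q \right)} = -10$
$\frac{2481995 \frac{1}{-4512097}}{D{\left(-531,22 \right)}} + \frac{-920608 + A{\left(-936 \right)}}{-2282923} = \frac{2481995 \frac{1}{-4512097}}{382} + \frac{-920608 - 10}{-2282923} = 2481995 \left(- \frac{1}{4512097}\right) \frac{1}{382} - - \frac{920618}{2282923} = \left(- \frac{2481995}{4512097}\right) \frac{1}{382} + \frac{920618}{2282923} = - \frac{2481995}{1723621054} + \frac{920618}{2282923} = \frac{1581130364019987}{3934894147460842}$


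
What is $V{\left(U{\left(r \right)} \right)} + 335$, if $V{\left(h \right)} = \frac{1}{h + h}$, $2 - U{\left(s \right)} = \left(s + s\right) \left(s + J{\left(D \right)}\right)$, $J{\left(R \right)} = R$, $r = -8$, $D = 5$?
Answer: $\frac{30819}{92} \approx 334.99$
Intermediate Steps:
$U{\left(s \right)} = 2 - 2 s \left(5 + s\right)$ ($U{\left(s \right)} = 2 - \left(s + s\right) \left(s + 5\right) = 2 - 2 s \left(5 + s\right)$)
$V{\left(h \right)} = \frac{1}{2 h}$
$V{\left(U{\left(r \right)} \right)} + 335 = \frac{1}{2 \left(2 - -80 - 2 \left(-8\right)^{2}\right)} + 335 = \frac{1}{2 \left(2 + 80 - 128\right)} + 335 = \frac{1}{2 \left(-46\right)} + 335 = \frac{1}{2} \left(- \frac{1}{46}\right) + 335 = - \frac{1}{92} + 335 = \frac{30819}{92}$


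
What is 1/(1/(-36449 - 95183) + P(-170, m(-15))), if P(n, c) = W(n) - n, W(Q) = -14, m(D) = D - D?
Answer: 131632/20534591 ≈ 0.0064103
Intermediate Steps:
m(D) = 0
P(n, c) = -14 - n
1/(1/(-36449 - 95183) + P(-170, m(-15))) = 1/(1/(-36449 - 95183) + (-14 - 1*(-170))) = 1/(1/(-131632) + (-14 + 170)) = 1/(-1/131632 + 156) = 1/(20534591/131632) = 131632/20534591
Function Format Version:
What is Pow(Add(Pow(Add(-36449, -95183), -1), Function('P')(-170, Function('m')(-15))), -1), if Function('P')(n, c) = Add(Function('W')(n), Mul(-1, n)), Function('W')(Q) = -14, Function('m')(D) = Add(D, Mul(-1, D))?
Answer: Rational(131632, 20534591) ≈ 0.0064103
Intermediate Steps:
Function('m')(D) = 0
Function('P')(n, c) = Add(-14, Mul(-1, n))
Pow(Add(Pow(Add(-36449, -95183), -1), Function('P')(-170, Function('m')(-15))), -1) = Pow(Add(Pow(Add(-36449, -95183), -1), Add(-14, Mul(-1, -170))), -1) = Pow(Add(Pow(-131632, -1), Add(-14, 170)), -1) = Pow(Add(Rational(-1, 131632), 156), -1) = Pow(Rational(20534591, 131632), -1) = Rational(131632, 20534591)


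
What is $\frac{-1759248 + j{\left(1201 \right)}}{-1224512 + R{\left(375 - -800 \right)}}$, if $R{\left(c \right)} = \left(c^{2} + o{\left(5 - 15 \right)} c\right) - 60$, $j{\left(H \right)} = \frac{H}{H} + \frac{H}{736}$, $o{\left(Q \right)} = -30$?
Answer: $- \frac{1294804591}{88911008} \approx -14.563$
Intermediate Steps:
$j{\left(H \right)} = 1 + \frac{H}{736}$ ($j{\left(H \right)} = 1 + H \frac{1}{736} = 1 + \frac{H}{736}$)
$R{\left(c \right)} = -60 + c^{2} - 30 c$ ($R{\left(c \right)} = \left(c^{2} - 30 c\right) - 60 = -60 + c^{2} - 30 c$)
$\frac{-1759248 + j{\left(1201 \right)}}{-1224512 + R{\left(375 - -800 \right)}} = \frac{-1759248 + \left(1 + \frac{1}{736} \cdot 1201\right)}{-1224512 - \left(60 - \left(375 - -800\right)^{2} + 30 \left(375 - -800\right)\right)} = \frac{-1759248 + \left(1 + \frac{1201}{736}\right)}{-1224512 - \left(60 - \left(375 + 800\right)^{2} + 30 \left(375 + 800\right)\right)} = \frac{-1759248 + \frac{1937}{736}}{-1224512 - \left(35310 - 1380625\right)} = - \frac{1294804591}{736 \left(-1224512 - -1345315\right)} = - \frac{1294804591}{736 \left(-1224512 + 1345315\right)} = - \frac{1294804591}{736 \cdot 120803} = \left(- \frac{1294804591}{736}\right) \frac{1}{120803} = - \frac{1294804591}{88911008}$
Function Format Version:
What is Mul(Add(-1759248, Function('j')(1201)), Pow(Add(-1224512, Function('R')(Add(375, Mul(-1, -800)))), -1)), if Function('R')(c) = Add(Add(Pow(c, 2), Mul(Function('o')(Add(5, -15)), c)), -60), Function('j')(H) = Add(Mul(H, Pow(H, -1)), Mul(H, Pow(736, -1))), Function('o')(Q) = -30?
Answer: Rational(-1294804591, 88911008) ≈ -14.563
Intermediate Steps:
Function('j')(H) = Add(1, Mul(Rational(1, 736), H)) (Function('j')(H) = Add(1, Mul(H, Rational(1, 736))) = Add(1, Mul(Rational(1, 736), H)))
Function('R')(c) = Add(-60, Pow(c, 2), Mul(-30, c)) (Function('R')(c) = Add(Add(Pow(c, 2), Mul(-30, c)), -60) = Add(-60, Pow(c, 2), Mul(-30, c)))
Mul(Add(-1759248, Function('j')(1201)), Pow(Add(-1224512, Function('R')(Add(375, Mul(-1, -800)))), -1)) = Mul(Add(-1759248, Add(1, Mul(Rational(1, 736), 1201))), Pow(Add(-1224512, Add(-60, Pow(Add(375, Mul(-1, -800)), 2), Mul(-30, Add(375, Mul(-1, -800))))), -1)) = Mul(Add(-1759248, Add(1, Rational(1201, 736))), Pow(Add(-1224512, Add(-60, Pow(Add(375, 800), 2), Mul(-30, Add(375, 800)))), -1)) = Mul(Add(-1759248, Rational(1937, 736)), Pow(Add(-1224512, Add(-60, Pow(1175, 2), Mul(-30, 1175))), -1)) = Mul(Rational(-1294804591, 736), Pow(Add(-1224512, Add(-60, 1380625, -35250)), -1)) = Mul(Rational(-1294804591, 736), Pow(Add(-1224512, 1345315), -1)) = Mul(Rational(-1294804591, 736), Pow(120803, -1)) = Mul(Rational(-1294804591, 736), Rational(1, 120803)) = Rational(-1294804591, 88911008)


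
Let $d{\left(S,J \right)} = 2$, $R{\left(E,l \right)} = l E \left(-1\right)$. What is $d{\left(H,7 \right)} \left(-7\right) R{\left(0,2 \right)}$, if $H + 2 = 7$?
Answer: $0$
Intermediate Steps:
$H = 5$ ($H = -2 + 7 = 5$)
$R{\left(E,l \right)} = - E l$ ($R{\left(E,l \right)} = E l \left(-1\right) = - E l$)
$d{\left(H,7 \right)} \left(-7\right) R{\left(0,2 \right)} = 2 \left(-7\right) \left(\left(-1\right) 0 \cdot 2\right) = \left(-14\right) 0 = 0$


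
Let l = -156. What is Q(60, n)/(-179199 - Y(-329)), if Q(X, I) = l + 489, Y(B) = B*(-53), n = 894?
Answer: -333/196636 ≈ -0.0016935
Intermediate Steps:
Y(B) = -53*B
Q(X, I) = 333 (Q(X, I) = -156 + 489 = 333)
Q(60, n)/(-179199 - Y(-329)) = 333/(-179199 - (-53)*(-329)) = 333/(-179199 - 1*17437) = 333/(-179199 - 17437) = 333/(-196636) = 333*(-1/196636) = -333/196636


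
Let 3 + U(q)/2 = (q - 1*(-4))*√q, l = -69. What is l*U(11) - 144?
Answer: 270 - 2070*√11 ≈ -6595.4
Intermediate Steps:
U(q) = -6 + 2*√q*(4 + q) (U(q) = -6 + 2*((q - 1*(-4))*√q) = -6 + 2*((q + 4)*√q) = -6 + 2*((4 + q)*√q) = -6 + 2*(√q*(4 + q)) = -6 + 2*√q*(4 + q))
l*U(11) - 144 = -69*(-6 + 2*11^(3/2) + 8*√11) - 144 = -69*(-6 + 2*(11*√11) + 8*√11) - 144 = -69*(-6 + 22*√11 + 8*√11) - 144 = -69*(-6 + 30*√11) - 144 = (414 - 2070*√11) - 144 = 270 - 2070*√11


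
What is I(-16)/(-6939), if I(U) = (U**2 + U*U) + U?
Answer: -496/6939 ≈ -0.071480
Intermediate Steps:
I(U) = U + 2*U**2 (I(U) = (U**2 + U**2) + U = 2*U**2 + U = U + 2*U**2)
I(-16)/(-6939) = -16*(1 + 2*(-16))/(-6939) = -16*(1 - 32)*(-1/6939) = -16*(-31)*(-1/6939) = 496*(-1/6939) = -496/6939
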